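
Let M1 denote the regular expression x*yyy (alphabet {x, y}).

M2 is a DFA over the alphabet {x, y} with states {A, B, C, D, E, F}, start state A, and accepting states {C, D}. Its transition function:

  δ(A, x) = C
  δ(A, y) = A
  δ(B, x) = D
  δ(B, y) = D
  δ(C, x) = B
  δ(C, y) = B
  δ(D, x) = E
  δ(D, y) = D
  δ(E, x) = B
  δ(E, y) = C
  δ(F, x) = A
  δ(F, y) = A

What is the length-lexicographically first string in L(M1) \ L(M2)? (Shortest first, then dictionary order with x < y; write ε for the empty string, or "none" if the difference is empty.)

yyy

The string yyy is accepted by M1 but not by M2.
No shorter string lies in the difference, and yyy is the lexicographically first length-3 string in L(M1) \ L(M2).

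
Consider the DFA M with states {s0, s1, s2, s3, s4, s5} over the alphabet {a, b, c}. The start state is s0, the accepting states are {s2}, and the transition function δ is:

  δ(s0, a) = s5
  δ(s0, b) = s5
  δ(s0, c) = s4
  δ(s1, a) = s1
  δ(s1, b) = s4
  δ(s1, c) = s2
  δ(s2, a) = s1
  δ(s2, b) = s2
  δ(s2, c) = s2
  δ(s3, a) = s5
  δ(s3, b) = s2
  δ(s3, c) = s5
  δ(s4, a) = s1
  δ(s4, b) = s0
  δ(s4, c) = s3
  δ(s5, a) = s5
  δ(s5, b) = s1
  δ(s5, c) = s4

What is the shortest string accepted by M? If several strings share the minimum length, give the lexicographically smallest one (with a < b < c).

A breadth-first search from s0 reaches an accepting state first via the path s0 → s5 → s1 → s2 on input abc.
No string of length < 3 is accepted (BFS exhausts all shorter strings without reaching an accepting state), and abc is the lexicographically least accepting string of length 3.

abc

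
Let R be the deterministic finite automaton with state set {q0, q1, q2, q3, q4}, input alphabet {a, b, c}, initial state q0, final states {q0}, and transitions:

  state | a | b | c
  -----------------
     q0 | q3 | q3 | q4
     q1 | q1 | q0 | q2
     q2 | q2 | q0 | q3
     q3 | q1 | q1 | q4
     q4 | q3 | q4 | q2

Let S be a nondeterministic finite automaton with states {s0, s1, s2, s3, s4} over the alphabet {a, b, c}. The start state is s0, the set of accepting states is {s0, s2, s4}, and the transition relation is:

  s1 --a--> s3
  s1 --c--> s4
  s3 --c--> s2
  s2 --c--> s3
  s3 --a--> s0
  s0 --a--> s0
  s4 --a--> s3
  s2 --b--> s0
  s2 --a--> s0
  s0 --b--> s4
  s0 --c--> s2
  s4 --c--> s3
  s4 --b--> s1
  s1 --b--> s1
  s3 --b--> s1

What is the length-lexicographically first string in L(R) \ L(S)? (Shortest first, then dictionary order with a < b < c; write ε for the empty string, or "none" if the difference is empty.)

abb

The string abb is accepted by R but not by S.
No shorter string lies in the difference, and abb is the lexicographically first length-3 string in L(R) \ L(S).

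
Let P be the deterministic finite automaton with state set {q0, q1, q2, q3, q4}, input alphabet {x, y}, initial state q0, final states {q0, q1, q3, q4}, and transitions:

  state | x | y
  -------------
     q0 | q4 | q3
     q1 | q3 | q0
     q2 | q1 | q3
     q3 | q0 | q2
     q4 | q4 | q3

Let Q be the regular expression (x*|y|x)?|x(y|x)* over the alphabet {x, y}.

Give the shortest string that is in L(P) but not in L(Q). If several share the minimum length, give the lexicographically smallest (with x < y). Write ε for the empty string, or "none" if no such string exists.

yx

The string yx is accepted by P but not by Q.
No shorter string lies in the difference, and yx is the lexicographically first length-2 string in L(P) \ L(Q).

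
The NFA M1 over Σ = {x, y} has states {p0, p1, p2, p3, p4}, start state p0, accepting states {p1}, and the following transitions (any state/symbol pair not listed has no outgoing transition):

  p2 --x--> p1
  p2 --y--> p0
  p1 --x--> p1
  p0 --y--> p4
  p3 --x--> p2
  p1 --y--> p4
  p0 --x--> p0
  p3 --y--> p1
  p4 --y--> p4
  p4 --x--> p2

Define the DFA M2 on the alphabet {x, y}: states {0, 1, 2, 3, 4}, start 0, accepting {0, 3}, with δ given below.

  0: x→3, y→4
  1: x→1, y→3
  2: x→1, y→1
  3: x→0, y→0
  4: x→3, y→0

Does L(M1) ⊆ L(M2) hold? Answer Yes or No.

Yes

Exploring the product automaton M1 × M2 from the start pair (p0, 0), following both machines on each input symbol, reaches 7 state pairs: (p0, 0), (p0, 3), (p4, 4), (p4, 0), (p2, 3), (p1, 0), (p1, 3).
M1 accepts in {p1} and M2 accepts in {0, 3}. The reachable pairs whose M1-component is accepting are (p1, 0), (p1, 3); in each of them the M2-component is accepting too, so the product for L(M1) \ L(M2) (M1-component accepting, M2-component rejecting) has no reachable accepting pair and the difference is empty.
Hence every string in L(M1) is also in L(M2).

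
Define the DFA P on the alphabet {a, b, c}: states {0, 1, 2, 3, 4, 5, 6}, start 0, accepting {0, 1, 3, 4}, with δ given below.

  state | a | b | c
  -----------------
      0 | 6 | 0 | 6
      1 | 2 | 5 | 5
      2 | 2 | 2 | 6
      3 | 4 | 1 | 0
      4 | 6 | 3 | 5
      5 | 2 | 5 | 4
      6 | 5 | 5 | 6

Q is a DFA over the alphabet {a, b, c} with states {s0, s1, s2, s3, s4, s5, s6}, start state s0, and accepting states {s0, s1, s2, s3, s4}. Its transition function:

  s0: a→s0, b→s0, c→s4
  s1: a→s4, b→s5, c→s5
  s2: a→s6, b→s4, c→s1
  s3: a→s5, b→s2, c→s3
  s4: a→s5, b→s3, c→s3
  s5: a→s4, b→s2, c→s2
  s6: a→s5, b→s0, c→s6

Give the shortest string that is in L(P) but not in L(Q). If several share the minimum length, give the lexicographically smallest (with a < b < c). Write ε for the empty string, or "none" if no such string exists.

aacba

The string aacba is accepted by P but not by Q.
No shorter string lies in the difference, and aacba is the lexicographically first length-5 string in L(P) \ L(Q).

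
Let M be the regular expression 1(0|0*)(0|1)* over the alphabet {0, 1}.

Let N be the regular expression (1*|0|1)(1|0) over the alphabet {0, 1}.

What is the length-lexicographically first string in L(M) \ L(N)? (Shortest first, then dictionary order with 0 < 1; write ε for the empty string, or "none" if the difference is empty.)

The string 100 is accepted by M but not by N.
No shorter string lies in the difference, and 100 is the lexicographically first length-3 string in L(M) \ L(N).

100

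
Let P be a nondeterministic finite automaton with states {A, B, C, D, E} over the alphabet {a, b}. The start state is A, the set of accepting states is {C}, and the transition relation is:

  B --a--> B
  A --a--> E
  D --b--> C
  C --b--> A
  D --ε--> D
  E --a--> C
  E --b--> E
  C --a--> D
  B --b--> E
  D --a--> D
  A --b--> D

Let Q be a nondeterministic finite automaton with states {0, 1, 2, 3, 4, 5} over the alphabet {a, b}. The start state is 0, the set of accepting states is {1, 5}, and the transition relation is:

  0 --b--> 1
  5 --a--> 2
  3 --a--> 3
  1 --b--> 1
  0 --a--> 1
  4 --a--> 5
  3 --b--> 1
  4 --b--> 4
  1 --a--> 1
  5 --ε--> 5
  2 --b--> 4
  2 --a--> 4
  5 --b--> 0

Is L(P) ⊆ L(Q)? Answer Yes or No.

Exploring the product automaton P × Q from the start pair (A, 0), following both machines on each input symbol, reaches 5 state pairs: (A, 0), (E, 1), (D, 1), (C, 1), (A, 1).
P accepts in {C} and Q accepts in {1, 5}. The reachable pairs whose P-component is accepting are (C, 1); in each of them the Q-component is accepting too, so the product for L(P) \ L(Q) (P-component accepting, Q-component rejecting) has no reachable accepting pair and the difference is empty.
Hence every string in L(P) is also in L(Q).

Yes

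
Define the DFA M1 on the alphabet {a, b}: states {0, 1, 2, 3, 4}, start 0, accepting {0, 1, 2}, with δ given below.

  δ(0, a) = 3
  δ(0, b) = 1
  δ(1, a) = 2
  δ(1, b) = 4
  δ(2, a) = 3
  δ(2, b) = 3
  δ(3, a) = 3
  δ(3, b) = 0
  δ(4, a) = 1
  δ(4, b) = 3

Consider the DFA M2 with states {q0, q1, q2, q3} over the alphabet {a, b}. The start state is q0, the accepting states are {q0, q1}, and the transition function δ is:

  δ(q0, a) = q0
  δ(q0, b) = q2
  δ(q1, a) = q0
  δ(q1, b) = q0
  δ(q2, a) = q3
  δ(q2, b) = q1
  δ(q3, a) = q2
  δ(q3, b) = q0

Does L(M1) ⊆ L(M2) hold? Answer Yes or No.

The string b is in L(M1) but not in L(M2).
So L(M1) ⊄ L(M2).

No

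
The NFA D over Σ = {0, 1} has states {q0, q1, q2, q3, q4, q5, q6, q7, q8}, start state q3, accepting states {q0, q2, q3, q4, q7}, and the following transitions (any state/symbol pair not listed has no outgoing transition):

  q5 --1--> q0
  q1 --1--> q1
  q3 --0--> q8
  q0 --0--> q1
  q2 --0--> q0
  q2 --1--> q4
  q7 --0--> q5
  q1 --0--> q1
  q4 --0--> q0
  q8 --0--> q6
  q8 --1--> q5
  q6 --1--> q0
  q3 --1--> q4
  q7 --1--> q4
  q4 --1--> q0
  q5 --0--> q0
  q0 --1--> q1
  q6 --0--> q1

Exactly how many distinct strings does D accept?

7

The useful subgraph on states {q0, q3, q4, q5, q6, q8} is acyclic, so L(D) is finite; the longest accepting path visits 4 useful states, giving maximum string length 3.
Counting accepting paths from q3 by length: 1 of length 0, 1 of length 1, 2 of length 2, 3 of length 3. Total 7.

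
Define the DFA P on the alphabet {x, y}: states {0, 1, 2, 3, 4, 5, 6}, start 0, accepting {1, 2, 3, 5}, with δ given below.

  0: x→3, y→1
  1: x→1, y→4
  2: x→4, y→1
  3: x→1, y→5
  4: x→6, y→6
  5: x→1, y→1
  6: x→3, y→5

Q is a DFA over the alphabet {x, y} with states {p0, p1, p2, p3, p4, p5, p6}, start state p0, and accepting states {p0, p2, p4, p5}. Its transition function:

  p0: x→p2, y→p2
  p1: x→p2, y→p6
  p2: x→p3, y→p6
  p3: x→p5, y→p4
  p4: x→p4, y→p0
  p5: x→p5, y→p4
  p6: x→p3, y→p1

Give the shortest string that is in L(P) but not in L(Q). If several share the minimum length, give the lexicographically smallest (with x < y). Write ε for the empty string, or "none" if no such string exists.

xx

The string xx is accepted by P but not by Q.
No shorter string lies in the difference, and xx is the lexicographically first length-2 string in L(P) \ L(Q).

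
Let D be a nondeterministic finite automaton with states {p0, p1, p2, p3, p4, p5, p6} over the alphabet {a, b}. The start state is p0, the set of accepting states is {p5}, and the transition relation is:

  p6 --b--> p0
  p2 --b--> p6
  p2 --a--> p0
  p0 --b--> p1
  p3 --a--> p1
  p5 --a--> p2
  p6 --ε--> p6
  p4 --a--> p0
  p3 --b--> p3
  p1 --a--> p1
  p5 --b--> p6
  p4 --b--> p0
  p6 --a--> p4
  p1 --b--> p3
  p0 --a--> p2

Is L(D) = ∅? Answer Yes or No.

The states reachable from the start state are {p0, p1, p2, p3, p4, p6}.
None of the accepting states {p5} is reachable, so no string is accepted and L(D) = ∅.

Yes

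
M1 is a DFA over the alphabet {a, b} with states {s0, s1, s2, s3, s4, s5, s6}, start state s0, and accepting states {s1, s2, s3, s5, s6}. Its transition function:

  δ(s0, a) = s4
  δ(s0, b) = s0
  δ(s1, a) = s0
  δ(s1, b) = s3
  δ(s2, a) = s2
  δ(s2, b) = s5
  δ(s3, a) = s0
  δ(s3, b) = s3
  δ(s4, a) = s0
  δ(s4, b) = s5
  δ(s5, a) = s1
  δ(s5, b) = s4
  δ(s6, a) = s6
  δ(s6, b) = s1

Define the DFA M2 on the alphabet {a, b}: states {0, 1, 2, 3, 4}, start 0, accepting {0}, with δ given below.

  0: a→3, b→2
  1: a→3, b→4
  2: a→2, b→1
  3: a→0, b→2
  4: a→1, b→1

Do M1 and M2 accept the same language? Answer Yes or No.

The string ab is accepted by M1 but rejected by M2.
So L(M1) ≠ L(M2).

No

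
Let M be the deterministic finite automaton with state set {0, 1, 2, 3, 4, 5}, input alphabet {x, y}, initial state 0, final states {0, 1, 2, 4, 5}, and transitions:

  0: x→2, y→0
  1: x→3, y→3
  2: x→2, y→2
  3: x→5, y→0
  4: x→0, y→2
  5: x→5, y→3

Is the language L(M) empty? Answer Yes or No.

The empty string ε is accepted: the run 0 ends in the accepting state 0.
Since at least one string is accepted, L(M) is not empty.

No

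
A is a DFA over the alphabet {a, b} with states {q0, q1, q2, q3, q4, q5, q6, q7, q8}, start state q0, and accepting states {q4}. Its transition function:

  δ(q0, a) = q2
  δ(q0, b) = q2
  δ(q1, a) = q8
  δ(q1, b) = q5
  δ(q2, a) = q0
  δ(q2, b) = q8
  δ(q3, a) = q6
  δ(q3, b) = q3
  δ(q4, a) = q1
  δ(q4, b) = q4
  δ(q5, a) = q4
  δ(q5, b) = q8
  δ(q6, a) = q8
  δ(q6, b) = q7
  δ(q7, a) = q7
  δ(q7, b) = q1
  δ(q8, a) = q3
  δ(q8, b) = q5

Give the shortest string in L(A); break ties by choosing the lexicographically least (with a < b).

abba

A breadth-first search from q0 reaches an accepting state first via the path q0 → q2 → q8 → q5 → q4 on input abba.
No string of length < 4 is accepted (BFS exhausts all shorter strings without reaching an accepting state), and abba is the lexicographically least accepting string of length 4.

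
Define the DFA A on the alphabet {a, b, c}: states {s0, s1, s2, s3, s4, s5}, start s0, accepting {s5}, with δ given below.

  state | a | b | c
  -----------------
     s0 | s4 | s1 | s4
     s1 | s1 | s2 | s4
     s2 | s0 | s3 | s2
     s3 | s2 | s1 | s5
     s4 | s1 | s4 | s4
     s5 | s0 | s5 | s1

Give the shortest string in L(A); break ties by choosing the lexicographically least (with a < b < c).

A breadth-first search from s0 reaches an accepting state first via the path s0 → s1 → s2 → s3 → s5 on input bbbc.
No string of length < 4 is accepted (BFS exhausts all shorter strings without reaching an accepting state), and bbbc is the lexicographically least accepting string of length 4.

bbbc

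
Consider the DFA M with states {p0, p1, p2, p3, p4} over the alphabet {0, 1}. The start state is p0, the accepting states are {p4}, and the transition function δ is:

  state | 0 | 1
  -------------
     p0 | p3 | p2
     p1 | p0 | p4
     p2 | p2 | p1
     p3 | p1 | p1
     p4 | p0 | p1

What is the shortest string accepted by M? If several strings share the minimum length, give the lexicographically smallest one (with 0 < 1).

001

A breadth-first search from p0 reaches an accepting state first via the path p0 → p3 → p1 → p4 on input 001.
No string of length < 3 is accepted (BFS exhausts all shorter strings without reaching an accepting state), and 001 is the lexicographically least accepting string of length 3.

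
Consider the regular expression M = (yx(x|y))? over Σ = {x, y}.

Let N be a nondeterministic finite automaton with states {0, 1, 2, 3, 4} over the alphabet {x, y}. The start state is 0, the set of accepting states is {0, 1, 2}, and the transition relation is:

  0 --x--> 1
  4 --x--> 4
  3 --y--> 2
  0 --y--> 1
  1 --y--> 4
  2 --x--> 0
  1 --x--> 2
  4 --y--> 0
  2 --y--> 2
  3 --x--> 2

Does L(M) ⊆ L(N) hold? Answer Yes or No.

Converting the expression M to a DFA (subset construction, then merging equivalent states) gives the minimal DFA with states {m0, m1, m2, m3, m4}, start state m0, accepting states {m0, m4} and transitions m0: x→m1, y→m2; m1: x→m1, y→m1; m2: x→m3, y→m1; m3: x→m4, y→m4; m4: x→m1, y→m1.
Exploring the product automaton M × N from the start pair (m0, 0), following both machines on each input symbol, reaches 9 state pairs: (m0, 0), (m1, 1), (m2, 1), (m1, 2), (m1, 4), (m3, 2), (m1, 0), (m4, 0), (m4, 2).
M accepts in {m0, m4} and N accepts in {0, 1, 2}. The reachable pairs whose M-component is accepting are (m0, 0), (m4, 0), (m4, 2); in each of them the N-component is accepting too, so the product for L(M) \ L(N) (M-component accepting, N-component rejecting) has no reachable accepting pair and the difference is empty.
Hence every string in L(M) is also in L(N).

Yes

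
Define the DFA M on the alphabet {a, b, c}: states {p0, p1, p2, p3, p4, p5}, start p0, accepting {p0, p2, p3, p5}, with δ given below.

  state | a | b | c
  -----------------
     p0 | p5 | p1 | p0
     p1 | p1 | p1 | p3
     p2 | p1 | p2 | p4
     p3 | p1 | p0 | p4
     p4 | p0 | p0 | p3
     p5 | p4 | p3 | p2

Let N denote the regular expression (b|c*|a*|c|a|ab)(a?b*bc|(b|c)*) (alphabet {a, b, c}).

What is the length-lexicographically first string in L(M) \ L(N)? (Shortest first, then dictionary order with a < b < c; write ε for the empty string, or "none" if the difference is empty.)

The string ca is accepted by M but not by N.
No shorter string lies in the difference, and ca is the lexicographically first length-2 string in L(M) \ L(N).

ca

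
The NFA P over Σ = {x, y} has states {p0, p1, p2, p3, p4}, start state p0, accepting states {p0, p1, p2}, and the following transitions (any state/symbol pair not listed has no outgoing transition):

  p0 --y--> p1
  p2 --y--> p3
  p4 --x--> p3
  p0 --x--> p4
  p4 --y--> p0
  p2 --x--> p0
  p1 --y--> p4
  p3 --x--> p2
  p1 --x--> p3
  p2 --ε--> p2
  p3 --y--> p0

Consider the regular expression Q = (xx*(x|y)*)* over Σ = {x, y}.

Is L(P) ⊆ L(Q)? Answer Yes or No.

No

The string y is in L(P) but not in L(Q).
So L(P) ⊄ L(Q).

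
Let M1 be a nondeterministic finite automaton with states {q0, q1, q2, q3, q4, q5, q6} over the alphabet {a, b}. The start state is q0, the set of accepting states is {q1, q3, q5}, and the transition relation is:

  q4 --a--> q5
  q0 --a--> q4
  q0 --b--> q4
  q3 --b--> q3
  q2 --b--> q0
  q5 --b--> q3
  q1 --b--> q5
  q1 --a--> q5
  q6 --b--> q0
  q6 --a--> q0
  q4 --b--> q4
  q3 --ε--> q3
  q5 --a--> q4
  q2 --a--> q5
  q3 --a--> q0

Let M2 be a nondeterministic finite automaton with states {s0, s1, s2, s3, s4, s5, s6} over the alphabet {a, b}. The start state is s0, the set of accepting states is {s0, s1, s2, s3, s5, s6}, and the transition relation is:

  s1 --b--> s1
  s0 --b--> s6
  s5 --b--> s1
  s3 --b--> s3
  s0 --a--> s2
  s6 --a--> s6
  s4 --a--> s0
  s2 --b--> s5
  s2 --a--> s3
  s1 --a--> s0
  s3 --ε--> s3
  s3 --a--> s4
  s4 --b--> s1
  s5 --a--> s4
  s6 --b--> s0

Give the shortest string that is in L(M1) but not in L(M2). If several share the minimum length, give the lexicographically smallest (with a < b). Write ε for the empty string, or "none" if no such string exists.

The string aba is accepted by M1 but not by M2.
No shorter string lies in the difference, and aba is the lexicographically first length-3 string in L(M1) \ L(M2).

aba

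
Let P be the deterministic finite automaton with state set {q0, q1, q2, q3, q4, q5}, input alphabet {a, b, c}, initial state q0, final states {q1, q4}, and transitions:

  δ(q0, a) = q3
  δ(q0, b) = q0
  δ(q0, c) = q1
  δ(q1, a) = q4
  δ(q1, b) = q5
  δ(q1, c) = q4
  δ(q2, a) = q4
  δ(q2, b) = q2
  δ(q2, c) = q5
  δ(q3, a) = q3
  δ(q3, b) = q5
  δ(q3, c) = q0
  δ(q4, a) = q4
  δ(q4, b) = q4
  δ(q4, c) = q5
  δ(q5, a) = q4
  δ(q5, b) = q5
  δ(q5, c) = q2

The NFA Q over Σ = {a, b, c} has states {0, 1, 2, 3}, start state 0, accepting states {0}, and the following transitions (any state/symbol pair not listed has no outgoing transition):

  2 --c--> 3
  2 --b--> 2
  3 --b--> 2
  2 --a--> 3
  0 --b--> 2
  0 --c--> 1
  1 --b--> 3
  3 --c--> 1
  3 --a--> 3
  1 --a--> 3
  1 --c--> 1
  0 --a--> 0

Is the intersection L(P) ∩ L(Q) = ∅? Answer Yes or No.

Exploring the product automaton P × Q from the start pair (q0, 0), following both machines on each input symbol, reaches 17 state pairs: (q0, 0), (q3, 0), (q0, 2), (q1, 1), (q5, 2), (q0, 1), (q3, 3), (q1, 3), (q4, 3), (q5, 3), (q4, 1), (q2, 3), (q0, 3), (q4, 2), (q5, 1), (q2, 1), (q2, 2).
P accepts in {q1, q4} and Q accepts in {0}; no reachable pair has both components accepting, so no string drives both machines to acceptance simultaneously and L(P) ∩ L(Q) = ∅.
So no string is accepted by both, and the intersection is empty.

Yes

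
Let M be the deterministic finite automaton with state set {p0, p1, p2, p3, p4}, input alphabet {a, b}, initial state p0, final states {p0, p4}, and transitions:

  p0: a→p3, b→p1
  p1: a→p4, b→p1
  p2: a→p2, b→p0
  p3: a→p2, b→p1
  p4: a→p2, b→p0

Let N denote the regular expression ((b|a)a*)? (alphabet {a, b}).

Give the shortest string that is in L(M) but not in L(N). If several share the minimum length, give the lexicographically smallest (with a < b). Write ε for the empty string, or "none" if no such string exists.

aab

The string aab is accepted by M but not by N.
No shorter string lies in the difference, and aab is the lexicographically first length-3 string in L(M) \ L(N).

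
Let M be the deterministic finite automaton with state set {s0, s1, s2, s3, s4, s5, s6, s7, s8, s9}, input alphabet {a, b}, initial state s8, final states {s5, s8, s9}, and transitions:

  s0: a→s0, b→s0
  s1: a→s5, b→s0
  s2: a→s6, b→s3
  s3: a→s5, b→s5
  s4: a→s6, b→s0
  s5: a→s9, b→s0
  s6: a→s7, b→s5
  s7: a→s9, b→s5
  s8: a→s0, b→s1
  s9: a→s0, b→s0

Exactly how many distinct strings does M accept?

The useful subgraph on states {s1, s5, s8, s9} is acyclic, so L(M) is finite; the longest accepting path visits 4 useful states, giving maximum string length 3.
Counting accepting paths from s8 by length: 1 of length 0, 1 of length 2, 1 of length 3. Total 3.

3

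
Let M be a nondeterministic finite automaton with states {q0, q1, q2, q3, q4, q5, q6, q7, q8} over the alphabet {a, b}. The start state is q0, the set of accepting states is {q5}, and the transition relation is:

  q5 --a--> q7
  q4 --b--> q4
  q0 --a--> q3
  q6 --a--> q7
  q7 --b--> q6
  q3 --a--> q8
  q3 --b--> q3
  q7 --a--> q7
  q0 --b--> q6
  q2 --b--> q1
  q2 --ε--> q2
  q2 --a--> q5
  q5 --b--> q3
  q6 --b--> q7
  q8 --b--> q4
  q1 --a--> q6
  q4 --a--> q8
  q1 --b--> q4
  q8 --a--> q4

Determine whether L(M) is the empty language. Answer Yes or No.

Yes

The states reachable from the start state are {q0, q3, q4, q6, q7, q8}.
None of the accepting states {q5} is reachable, so no string is accepted and L(M) = ∅.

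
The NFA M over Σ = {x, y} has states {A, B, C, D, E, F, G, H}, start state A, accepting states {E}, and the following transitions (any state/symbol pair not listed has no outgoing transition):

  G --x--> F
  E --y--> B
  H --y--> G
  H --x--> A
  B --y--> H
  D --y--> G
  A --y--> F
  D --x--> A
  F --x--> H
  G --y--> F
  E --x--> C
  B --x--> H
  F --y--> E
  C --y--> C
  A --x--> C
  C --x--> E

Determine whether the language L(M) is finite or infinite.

infinite

State C is reachable from the start and can reach an accepting state, and it lies on the cycle C → C.
Traversing that cycle any number of times yields accepted strings of unbounded length, so the language is infinite.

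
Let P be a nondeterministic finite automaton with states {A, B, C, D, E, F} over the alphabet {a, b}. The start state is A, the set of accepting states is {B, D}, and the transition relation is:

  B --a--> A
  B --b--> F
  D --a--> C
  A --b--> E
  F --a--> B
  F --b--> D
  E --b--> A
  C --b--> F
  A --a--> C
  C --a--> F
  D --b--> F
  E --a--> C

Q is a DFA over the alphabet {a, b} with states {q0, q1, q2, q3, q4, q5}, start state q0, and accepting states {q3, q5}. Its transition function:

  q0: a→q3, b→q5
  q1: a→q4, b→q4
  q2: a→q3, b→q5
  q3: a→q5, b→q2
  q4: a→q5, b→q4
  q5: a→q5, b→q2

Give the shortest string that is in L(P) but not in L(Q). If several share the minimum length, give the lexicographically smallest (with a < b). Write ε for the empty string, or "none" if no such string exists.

The string aab is accepted by P but not by Q.
No shorter string lies in the difference, and aab is the lexicographically first length-3 string in L(P) \ L(Q).

aab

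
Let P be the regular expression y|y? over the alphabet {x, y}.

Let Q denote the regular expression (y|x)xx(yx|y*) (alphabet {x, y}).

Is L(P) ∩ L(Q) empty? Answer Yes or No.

Converting the expression P to a DFA (subset construction, then merging equivalent states) gives the minimal DFA with states {p0, p1, p2}, start state p0, accepting states {p0, p2} and transitions p0: x→p1, y→p2; p1: x→p1, y→p1; p2: x→p1, y→p1.
Converting the expression Q to a DFA (subset construction, then merging equivalent states) gives the minimal DFA with states {q0, q1, q2, q3, q4, q5, q6, q7}, start state q0, accepting states {q4, q5, q6, q7} and transitions q0: x→q1, y→q1; q1: x→q2, y→q3; q2: x→q4, y→q3; q3: x→q3, y→q3; q4: x→q3, y→q5; q5: x→q6, y→q7; q6: x→q3, y→q3; q7: x→q3, y→q7.
Exploring the product automaton P × Q from the start pair (p0, q0), following both machines on each input symbol, reaches 9 state pairs: (p0, q0), (p1, q1), (p2, q1), (p1, q2), (p1, q3), (p1, q4), (p1, q5), (p1, q6), (p1, q7).
P accepts in {p0, p2} and Q accepts in {q4, q5, q6, q7}; no reachable pair has both components accepting, so no string drives both machines to acceptance simultaneously and L(P) ∩ L(Q) = ∅.
So no string is accepted by both, and the intersection is empty.

Yes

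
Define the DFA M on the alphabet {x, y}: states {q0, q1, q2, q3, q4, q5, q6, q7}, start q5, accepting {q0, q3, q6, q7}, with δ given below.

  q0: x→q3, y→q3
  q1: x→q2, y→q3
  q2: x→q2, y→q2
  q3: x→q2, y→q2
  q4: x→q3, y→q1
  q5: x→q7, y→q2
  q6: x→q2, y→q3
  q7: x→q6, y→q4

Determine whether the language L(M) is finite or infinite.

The useful states (reachable from q5 and able to reach an accepting state) are {q1, q3, q4, q5, q6, q7}.
Restricted to these states the transition graph has no cycle, so every accepting path has bounded length and L is finite.

finite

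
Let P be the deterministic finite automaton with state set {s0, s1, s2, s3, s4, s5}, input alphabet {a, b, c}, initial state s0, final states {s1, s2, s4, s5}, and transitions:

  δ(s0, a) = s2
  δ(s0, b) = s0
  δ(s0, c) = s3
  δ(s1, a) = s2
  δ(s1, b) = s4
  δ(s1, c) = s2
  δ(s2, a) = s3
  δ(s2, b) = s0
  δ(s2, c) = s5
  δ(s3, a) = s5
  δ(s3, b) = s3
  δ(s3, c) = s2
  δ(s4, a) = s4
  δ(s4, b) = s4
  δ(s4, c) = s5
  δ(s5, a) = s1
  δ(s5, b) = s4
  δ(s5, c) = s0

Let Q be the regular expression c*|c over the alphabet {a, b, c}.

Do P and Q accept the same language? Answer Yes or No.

No

The string a is accepted by P but rejected by Q.
So L(P) ≠ L(Q).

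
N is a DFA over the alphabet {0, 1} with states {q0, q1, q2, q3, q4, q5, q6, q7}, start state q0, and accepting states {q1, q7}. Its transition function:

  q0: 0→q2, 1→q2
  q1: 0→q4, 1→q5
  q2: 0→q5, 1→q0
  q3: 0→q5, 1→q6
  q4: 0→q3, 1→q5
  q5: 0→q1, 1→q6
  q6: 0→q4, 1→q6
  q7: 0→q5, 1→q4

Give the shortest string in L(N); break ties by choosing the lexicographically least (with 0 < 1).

000

A breadth-first search from q0 reaches an accepting state first via the path q0 → q2 → q5 → q1 on input 000.
No string of length < 3 is accepted (BFS exhausts all shorter strings without reaching an accepting state), and 000 is the lexicographically least accepting string of length 3.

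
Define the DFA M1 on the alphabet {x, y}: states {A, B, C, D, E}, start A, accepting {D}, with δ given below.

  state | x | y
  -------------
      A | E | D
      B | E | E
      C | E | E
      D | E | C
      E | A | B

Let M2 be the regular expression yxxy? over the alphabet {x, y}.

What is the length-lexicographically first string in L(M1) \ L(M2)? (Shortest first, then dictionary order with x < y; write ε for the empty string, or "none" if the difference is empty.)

y

The string y is accepted by M1 but not by M2.
No shorter string lies in the difference, and y is the lexicographically first length-1 string in L(M1) \ L(M2).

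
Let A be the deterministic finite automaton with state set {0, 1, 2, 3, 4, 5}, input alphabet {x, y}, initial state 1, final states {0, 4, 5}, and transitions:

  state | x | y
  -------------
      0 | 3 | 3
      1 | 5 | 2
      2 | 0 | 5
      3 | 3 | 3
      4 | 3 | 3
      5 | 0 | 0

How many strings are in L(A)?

The useful subgraph on states {0, 1, 2, 5} is acyclic, so L(A) is finite; the longest accepting path visits 4 useful states, giving maximum string length 3.
Counting accepting paths from 1 by length: 1 of length 1, 4 of length 2, 2 of length 3. Total 7.

7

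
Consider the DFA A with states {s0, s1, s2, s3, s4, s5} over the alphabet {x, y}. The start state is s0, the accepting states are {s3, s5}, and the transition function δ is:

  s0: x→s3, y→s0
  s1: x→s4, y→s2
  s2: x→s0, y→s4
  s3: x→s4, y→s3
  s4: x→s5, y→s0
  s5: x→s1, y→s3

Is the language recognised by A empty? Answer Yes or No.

No

The string x is accepted: the run s0 → s3 ends in the accepting state s3.
Since at least one string is accepted, L(A) is not empty.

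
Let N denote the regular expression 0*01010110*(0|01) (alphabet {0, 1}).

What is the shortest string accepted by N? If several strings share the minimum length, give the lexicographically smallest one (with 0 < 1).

01010110

By inspection of the expression, no string of length less than 8 matches, and 01010110 is the lexicographically first match of length 8.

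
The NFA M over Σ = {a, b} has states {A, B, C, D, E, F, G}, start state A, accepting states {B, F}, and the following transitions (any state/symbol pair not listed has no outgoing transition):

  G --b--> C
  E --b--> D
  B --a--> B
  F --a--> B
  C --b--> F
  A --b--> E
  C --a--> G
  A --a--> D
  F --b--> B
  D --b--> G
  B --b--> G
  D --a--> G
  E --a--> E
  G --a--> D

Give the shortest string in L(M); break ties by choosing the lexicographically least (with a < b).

aabb

A breadth-first search from A reaches an accepting state first via the path A → D → G → C → F on input aabb.
No string of length < 4 is accepted (BFS exhausts all shorter strings without reaching an accepting state), and aabb is the lexicographically least accepting string of length 4.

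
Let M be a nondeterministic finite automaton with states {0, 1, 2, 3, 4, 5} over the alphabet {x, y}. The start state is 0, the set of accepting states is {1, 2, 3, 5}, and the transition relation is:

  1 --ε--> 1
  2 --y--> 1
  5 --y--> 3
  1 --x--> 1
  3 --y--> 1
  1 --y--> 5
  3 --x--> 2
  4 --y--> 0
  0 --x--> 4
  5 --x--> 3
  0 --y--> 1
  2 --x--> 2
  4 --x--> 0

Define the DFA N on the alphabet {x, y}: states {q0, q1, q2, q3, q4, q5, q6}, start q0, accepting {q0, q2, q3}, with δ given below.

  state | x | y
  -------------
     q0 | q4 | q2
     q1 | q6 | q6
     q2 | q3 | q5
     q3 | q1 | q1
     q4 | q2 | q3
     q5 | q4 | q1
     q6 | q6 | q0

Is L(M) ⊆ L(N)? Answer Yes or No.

The string yy is in L(M) but not in L(N).
So L(M) ⊄ L(N).

No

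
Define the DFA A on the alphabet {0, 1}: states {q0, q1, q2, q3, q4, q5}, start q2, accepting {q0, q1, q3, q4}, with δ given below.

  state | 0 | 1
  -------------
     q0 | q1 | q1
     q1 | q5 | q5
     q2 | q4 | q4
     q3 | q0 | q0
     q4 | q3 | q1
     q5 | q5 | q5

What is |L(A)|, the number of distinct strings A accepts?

The useful subgraph on states {q0, q1, q2, q3, q4} is acyclic, so L(A) is finite; the longest accepting path visits 5 useful states, giving maximum string length 4.
Counting accepting paths from q2 by length: 2 of length 1, 4 of length 2, 4 of length 3, 8 of length 4. Total 18.

18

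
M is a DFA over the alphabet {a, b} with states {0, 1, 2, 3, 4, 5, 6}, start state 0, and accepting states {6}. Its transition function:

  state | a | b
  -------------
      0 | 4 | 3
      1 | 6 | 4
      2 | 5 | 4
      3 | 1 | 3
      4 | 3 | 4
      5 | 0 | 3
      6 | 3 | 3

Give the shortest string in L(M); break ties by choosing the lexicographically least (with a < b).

baa

A breadth-first search from 0 reaches an accepting state first via the path 0 → 3 → 1 → 6 on input baa.
No string of length < 3 is accepted (BFS exhausts all shorter strings without reaching an accepting state), and baa is the lexicographically least accepting string of length 3.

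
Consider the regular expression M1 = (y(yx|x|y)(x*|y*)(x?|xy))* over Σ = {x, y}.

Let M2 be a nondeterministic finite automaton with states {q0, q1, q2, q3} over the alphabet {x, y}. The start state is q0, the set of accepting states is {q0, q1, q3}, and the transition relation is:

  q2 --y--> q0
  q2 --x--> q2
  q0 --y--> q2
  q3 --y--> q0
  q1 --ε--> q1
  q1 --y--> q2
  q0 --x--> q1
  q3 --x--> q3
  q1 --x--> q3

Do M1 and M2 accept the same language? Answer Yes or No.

No

The string yx is accepted by M1 but rejected by M2.
So L(M1) ≠ L(M2).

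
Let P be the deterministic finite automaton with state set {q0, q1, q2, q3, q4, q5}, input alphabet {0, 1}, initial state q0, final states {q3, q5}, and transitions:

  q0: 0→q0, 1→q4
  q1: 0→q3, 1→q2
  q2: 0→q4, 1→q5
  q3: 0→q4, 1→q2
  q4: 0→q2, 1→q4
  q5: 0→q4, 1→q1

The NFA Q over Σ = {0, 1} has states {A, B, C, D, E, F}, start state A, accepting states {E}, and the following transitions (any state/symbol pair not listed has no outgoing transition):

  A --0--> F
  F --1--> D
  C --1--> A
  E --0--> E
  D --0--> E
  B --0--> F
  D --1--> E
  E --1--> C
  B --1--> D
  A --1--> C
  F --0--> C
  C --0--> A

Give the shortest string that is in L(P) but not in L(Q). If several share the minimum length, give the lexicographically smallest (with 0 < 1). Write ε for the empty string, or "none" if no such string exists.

101

The string 101 is accepted by P but not by Q.
No shorter string lies in the difference, and 101 is the lexicographically first length-3 string in L(P) \ L(Q).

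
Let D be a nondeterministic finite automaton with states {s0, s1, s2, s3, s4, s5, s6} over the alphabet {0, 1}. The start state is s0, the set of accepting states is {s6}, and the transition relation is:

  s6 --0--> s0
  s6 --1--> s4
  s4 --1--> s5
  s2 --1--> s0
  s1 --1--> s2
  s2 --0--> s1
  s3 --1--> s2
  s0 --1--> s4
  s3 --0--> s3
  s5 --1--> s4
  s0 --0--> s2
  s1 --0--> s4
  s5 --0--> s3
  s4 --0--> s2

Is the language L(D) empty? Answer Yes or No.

Yes

The states reachable from the start state are {s0, s1, s2, s3, s4, s5}.
None of the accepting states {s6} is reachable, so no string is accepted and L(D) = ∅.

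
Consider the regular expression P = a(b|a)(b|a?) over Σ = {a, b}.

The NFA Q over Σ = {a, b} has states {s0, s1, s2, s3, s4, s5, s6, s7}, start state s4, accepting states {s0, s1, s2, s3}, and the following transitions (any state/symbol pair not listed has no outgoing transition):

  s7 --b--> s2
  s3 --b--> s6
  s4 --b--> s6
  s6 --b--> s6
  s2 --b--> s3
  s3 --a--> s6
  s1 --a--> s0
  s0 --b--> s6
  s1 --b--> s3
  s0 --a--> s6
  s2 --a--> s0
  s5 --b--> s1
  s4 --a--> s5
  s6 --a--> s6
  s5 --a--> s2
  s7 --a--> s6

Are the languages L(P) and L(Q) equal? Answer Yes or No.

Yes

Converting the expression P to a DFA (subset construction, then merging equivalent states) gives the minimal DFA with states {p0, p1, p2, p3, p4}, start state p0, accepting states {p3, p4} and transitions p0: a→p1, b→p2; p1: a→p3, b→p3; p2: a→p2, b→p2; p3: a→p4, b→p4; p4: a→p2, b→p2.
Exploring the product automaton P × Q from the start pair (p0, s4), following both machines on each input symbol, reaches 7 state pairs: (p0, s4), (p1, s5), (p2, s6), (p3, s2), (p3, s1), (p4, s0), (p4, s3).
P accepts in {p3, p4} and Q accepts in {s0, s1, s2, s3}. In every reachable pair the two components are either both accepting — (p3, s2), (p3, s1), (p4, s0), (p4, s3) — or both non-accepting, so no string is accepted by exactly one of the machines: L(P) \ L(Q) and L(Q) \ L(P) are both empty.
Hence every string is accepted by P iff it is accepted by Q, and the two languages coincide.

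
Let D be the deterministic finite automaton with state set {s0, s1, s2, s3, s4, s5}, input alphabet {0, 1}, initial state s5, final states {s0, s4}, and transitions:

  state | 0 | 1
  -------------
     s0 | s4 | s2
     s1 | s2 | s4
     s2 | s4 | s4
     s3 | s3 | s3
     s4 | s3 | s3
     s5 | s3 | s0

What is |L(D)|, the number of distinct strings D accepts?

The useful subgraph on states {s0, s2, s4, s5} is acyclic, so L(D) is finite; the longest accepting path visits 4 useful states, giving maximum string length 3.
Counting accepting paths from s5 by length: 1 of length 1, 1 of length 2, 2 of length 3. Total 4.

4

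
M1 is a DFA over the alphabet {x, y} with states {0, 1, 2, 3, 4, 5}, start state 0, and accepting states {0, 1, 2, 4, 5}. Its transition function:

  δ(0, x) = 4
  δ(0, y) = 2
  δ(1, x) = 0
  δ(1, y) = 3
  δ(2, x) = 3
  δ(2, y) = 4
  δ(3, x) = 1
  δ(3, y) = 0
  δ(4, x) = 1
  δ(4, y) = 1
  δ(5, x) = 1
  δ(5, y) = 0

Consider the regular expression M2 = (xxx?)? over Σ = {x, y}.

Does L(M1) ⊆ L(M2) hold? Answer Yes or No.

No

The string x is in L(M1) but not in L(M2).
So L(M1) ⊄ L(M2).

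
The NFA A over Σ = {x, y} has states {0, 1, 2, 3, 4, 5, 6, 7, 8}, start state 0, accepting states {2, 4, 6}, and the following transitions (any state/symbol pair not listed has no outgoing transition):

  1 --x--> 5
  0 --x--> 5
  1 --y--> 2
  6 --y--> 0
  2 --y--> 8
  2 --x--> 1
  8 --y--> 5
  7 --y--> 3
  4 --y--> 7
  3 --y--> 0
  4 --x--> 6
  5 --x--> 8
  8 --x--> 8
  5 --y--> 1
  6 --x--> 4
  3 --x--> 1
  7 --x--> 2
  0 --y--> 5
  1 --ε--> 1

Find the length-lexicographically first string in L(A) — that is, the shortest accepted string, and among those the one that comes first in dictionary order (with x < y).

A breadth-first search from 0 reaches an accepting state first via the path 0 → 5 → 1 → 2 on input xyy.
No string of length < 3 is accepted (BFS exhausts all shorter strings without reaching an accepting state), and xyy is the lexicographically least accepting string of length 3.

xyy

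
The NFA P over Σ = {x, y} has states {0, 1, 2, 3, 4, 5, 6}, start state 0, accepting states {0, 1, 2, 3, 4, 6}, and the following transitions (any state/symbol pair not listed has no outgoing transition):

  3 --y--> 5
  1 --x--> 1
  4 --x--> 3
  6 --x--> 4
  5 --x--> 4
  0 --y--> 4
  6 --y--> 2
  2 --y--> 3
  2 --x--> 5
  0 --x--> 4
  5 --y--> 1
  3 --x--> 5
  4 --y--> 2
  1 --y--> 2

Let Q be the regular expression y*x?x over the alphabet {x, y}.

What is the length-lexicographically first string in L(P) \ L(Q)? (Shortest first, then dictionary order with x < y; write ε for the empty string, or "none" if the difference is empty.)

The empty string ε is accepted by P but not by Q.
Since ε is the unique shortest string, it is the required witness.

ε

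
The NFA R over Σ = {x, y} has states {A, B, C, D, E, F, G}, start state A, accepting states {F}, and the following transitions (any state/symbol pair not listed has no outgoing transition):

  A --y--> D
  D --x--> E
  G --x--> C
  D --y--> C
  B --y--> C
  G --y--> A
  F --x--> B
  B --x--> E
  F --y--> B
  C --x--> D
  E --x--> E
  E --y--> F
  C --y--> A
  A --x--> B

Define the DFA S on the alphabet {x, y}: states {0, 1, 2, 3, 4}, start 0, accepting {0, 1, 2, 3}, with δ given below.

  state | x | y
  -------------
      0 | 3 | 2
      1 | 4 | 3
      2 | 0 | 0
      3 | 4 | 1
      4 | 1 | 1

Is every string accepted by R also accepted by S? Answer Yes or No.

Exploring the product automaton R × S from the start pair (A, 0), following both machines on each input symbol, reaches 24 state pairs: (A, 0), (B, 3), (D, 2), (E, 4), (C, 1), (E, 0), (C, 0), (E, 1), (F, 1), (D, 4), (A, 3), (E, 3), (F, 2), (D, 3), (A, 2), (F, 3), (B, 4), (D, 1), (B, 0), (D, 0), (B, 1), (C, 3), (C, 2), (A, 1).
R accepts in {F} and S accepts in {0, 1, 2, 3}. The reachable pairs whose R-component is accepting are (F, 1), (F, 2), (F, 3); in each of them the S-component is accepting too, so the product for L(R) \ L(S) (R-component accepting, S-component rejecting) has no reachable accepting pair and the difference is empty.
Hence every string in L(R) is also in L(S).

Yes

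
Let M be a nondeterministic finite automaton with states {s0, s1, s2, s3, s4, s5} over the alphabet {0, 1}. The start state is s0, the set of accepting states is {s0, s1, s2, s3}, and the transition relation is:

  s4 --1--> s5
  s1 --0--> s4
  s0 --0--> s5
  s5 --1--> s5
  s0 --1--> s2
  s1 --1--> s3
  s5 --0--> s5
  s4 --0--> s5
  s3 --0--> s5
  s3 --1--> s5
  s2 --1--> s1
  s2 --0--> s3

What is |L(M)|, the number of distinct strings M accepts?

5

The useful subgraph on states {s0, s1, s2, s3} is acyclic, so L(M) is finite; the longest accepting path visits 4 useful states, giving maximum string length 3.
Counting accepting paths from s0 by length: 1 of length 0, 1 of length 1, 2 of length 2, 1 of length 3. Total 5.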